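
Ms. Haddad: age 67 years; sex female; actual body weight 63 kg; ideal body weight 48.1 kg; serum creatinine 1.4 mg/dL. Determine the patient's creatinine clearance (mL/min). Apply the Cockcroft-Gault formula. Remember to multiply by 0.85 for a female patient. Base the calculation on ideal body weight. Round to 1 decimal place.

CrCl = (140 − 67) × 48.1 / (72 × 1.4) × 0.85 = 3511.3 / 100.80 × 0.85 ≈ 29.6 mL/min

29.6 mL/min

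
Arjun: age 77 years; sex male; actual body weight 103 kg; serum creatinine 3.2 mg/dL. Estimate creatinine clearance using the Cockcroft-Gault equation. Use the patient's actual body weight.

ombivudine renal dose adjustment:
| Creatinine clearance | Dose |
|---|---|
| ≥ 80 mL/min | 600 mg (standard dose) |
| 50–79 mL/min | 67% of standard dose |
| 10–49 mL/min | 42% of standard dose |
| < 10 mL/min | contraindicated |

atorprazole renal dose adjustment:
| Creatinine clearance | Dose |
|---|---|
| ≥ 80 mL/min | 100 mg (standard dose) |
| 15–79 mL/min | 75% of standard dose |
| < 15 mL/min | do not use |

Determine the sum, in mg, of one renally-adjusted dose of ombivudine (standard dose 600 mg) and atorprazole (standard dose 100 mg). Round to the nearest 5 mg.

CrCl = (140 − 77) × 103 / (72 × 3.2) = 6489.0 / 230.40 ≈ 28.2 mL/min
CrCl ≈ 28 mL/min.
ombivudine: 10–49 mL/min → 42% of 600 mg = 252 mg.
atorprazole: 15–79 mL/min → 75% of 100 mg = 75 mg.
Total = 252 + 75 = 327 mg.

325 mg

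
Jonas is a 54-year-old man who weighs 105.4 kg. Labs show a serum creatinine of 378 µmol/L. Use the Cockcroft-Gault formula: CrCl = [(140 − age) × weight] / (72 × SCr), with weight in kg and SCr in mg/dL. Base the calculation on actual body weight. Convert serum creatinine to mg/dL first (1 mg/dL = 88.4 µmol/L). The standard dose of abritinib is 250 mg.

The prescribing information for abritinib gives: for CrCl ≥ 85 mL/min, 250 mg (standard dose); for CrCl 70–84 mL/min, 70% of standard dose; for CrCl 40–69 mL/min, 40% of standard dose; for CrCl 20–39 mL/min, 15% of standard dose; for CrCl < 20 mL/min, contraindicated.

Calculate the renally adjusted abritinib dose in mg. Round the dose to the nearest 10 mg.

SCr = 378 / 88.4 = 4.276 mg/dL
CrCl = (140 − 54) × 105.4 / (72 × 4.276) = 9064.4 / 307.87 ≈ 29.4 mL/min
CrCl ≈ 29 mL/min → bracket 20–39 mL/min.
15% of 250 mg = 37.5 mg → 40 mg

40 mg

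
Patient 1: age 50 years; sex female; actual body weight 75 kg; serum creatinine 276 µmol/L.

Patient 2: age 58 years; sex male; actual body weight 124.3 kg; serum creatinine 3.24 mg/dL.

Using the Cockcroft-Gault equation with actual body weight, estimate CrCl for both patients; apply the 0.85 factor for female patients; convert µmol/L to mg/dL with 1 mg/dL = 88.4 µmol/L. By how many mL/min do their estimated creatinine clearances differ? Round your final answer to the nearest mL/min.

18 mL/min

Patient 1: SCr = 276 / 88.4 = 3.122 mg/dL
Patient 1: CrCl = (140 − 50) × 75 / (72 × 3.122) × 0.85 = 6750.0 / 224.78 × 0.85 ≈ 25.5 mL/min
Patient 2: CrCl = (140 − 58) × 124.3 / (72 × 3.24) = 10192.6 / 233.28 ≈ 43.7 mL/min
|25.5 − 43.7| = 18.2 mL/min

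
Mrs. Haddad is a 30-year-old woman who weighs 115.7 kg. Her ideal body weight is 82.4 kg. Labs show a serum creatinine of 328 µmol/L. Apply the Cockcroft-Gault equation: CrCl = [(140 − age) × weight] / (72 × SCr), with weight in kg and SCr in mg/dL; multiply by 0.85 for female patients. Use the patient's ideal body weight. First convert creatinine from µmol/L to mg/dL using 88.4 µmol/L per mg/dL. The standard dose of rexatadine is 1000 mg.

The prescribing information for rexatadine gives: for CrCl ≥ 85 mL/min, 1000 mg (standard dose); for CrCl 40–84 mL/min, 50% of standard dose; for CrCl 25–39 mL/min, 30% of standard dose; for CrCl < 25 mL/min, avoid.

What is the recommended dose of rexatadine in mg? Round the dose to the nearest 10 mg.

300 mg

SCr = 328 / 88.4 = 3.71 mg/dL
CrCl = (140 − 30) × 82.4 / (72 × 3.71) × 0.85 = 9064.0 / 267.12 × 0.85 ≈ 28.8 mL/min
CrCl ≈ 29 mL/min → bracket 25–39 mL/min.
30% of 1000 mg = 300 mg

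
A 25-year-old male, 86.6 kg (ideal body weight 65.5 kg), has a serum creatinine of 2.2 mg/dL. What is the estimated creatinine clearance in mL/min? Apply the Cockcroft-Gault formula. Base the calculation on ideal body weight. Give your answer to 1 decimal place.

47.6 mL/min

CrCl = (140 − 25) × 65.5 / (72 × 2.2) = 7532.5 / 158.40 ≈ 47.6 mL/min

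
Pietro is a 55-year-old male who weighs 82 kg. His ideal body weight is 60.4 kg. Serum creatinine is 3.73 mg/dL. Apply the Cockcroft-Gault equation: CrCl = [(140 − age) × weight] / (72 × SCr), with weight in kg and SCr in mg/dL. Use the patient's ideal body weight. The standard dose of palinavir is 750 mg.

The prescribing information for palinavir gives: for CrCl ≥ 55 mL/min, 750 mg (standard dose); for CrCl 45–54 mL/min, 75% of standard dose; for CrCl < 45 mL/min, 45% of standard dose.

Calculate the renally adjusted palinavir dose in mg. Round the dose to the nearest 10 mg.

CrCl = (140 − 55) × 60.4 / (72 × 3.73) = 5134.0 / 268.56 ≈ 19.1 mL/min
CrCl ≈ 19 mL/min → bracket < 45 mL/min.
45% of 750 mg = 337.5 mg → 340 mg

340 mg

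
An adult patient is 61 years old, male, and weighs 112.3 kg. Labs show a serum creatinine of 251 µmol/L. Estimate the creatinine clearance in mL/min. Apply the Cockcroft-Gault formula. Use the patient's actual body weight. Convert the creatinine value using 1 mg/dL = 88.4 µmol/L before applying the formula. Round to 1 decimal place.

43.4 mL/min

SCr = 251 / 88.4 = 2.839 mg/dL
CrCl = (140 − 61) × 112.3 / (72 × 2.839) = 8871.7 / 204.41 ≈ 43.4 mL/min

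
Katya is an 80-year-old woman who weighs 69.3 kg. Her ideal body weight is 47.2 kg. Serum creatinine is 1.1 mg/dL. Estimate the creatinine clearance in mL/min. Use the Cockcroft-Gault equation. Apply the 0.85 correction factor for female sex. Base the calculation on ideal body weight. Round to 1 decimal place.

CrCl = (140 − 80) × 47.2 / (72 × 1.1) × 0.85 = 2832.0 / 79.20 × 0.85 ≈ 30.4 mL/min

30.4 mL/min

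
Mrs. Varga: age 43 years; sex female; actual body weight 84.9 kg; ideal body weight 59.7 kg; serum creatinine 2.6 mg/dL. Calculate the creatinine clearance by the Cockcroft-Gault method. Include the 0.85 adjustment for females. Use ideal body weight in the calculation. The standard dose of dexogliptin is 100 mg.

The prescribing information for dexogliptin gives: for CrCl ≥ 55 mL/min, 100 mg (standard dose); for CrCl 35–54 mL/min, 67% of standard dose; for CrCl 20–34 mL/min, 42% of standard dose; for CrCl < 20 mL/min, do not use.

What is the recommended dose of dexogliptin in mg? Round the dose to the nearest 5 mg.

CrCl = (140 − 43) × 59.7 / (72 × 2.6) × 0.85 = 5790.9 / 187.20 × 0.85 ≈ 26.3 mL/min
CrCl ≈ 26 mL/min → bracket 20–34 mL/min.
42% of 100 mg = 42 mg → 40 mg

40 mg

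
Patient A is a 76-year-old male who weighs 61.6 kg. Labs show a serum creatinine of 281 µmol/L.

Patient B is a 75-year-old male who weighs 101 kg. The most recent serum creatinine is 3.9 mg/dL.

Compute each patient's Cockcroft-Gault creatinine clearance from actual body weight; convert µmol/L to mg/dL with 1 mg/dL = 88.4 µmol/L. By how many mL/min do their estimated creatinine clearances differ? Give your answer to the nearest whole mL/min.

6 mL/min

Patient A: SCr = 281 / 88.4 = 3.179 mg/dL
Patient A: CrCl = (140 − 76) × 61.6 / (72 × 3.179) = 3942.4 / 228.89 ≈ 17.2 mL/min
Patient B: CrCl = (140 − 75) × 101 / (72 × 3.9) = 6565.0 / 280.80 ≈ 23.4 mL/min
|17.2 − 23.4| = 6.2 mL/min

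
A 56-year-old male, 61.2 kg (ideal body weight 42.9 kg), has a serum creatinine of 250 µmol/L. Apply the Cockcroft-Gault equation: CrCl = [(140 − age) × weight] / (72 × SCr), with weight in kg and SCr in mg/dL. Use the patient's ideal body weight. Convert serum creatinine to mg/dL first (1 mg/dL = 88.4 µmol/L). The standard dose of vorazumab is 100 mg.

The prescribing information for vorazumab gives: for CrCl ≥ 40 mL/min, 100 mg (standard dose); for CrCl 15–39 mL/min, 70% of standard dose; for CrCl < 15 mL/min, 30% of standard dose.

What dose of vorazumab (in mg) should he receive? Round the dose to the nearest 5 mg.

70 mg

SCr = 250 / 88.4 = 2.828 mg/dL
CrCl = (140 − 56) × 42.9 / (72 × 2.828) = 3603.6 / 203.62 ≈ 17.7 mL/min
CrCl ≈ 18 mL/min → bracket 15–39 mL/min.
70% of 100 mg = 70 mg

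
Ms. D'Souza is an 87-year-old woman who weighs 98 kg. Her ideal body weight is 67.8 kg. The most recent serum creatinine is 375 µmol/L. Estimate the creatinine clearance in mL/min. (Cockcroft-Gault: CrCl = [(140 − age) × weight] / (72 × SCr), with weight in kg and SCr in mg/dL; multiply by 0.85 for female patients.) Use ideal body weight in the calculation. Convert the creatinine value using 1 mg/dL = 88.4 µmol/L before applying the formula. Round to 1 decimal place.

10.0 mL/min

SCr = 375 / 88.4 = 4.242 mg/dL
CrCl = (140 − 87) × 67.8 / (72 × 4.242) × 0.85 = 3593.4 / 305.42 × 0.85 ≈ 10.0 mL/min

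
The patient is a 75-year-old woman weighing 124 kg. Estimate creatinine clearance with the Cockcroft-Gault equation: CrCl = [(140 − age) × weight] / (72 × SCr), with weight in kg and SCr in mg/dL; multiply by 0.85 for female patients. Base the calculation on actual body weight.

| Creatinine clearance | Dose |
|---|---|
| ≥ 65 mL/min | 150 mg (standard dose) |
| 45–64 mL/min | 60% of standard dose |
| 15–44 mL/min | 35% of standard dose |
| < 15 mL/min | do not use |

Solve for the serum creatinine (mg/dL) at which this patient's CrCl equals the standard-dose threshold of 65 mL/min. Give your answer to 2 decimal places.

1.46 mg/dL

Standard dose requires CrCl ≥ 65 mL/min.
Set (140 − 75) × 124 × 0.85 / (72 × SCr) = 65
SCr = (140 − 75) × 124 × 0.85 / (72 × 65) = 1.464 mg/dL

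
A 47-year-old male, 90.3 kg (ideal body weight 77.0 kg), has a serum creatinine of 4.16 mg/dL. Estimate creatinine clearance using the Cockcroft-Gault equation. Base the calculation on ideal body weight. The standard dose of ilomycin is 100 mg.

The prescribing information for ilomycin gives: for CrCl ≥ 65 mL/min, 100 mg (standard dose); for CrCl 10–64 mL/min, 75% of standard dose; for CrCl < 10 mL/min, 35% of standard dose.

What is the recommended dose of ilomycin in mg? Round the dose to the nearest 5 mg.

75 mg

CrCl = (140 − 47) × 77 / (72 × 4.16) = 7161.0 / 299.52 ≈ 23.9 mL/min
CrCl ≈ 24 mL/min → bracket 10–64 mL/min.
75% of 100 mg = 75 mg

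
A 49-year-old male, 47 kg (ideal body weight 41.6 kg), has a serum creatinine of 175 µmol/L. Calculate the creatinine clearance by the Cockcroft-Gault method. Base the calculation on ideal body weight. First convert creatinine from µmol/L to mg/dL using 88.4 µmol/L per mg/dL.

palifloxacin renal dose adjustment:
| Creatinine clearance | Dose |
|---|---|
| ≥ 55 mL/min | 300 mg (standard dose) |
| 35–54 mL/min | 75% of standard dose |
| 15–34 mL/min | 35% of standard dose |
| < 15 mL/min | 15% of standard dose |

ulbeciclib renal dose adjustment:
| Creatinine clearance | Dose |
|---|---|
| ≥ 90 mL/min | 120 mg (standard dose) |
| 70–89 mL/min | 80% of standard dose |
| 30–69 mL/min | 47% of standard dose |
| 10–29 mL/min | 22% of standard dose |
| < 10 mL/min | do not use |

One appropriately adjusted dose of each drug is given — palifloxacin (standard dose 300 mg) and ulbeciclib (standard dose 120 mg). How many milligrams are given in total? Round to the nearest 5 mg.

SCr = 175 / 88.4 = 1.98 mg/dL
CrCl = (140 − 49) × 41.6 / (72 × 1.98) = 3785.6 / 142.56 ≈ 26.6 mL/min
CrCl ≈ 27 mL/min.
palifloxacin: 15–34 mL/min → 35% of 300 mg = 105 mg.
ulbeciclib: 10–29 mL/min → 22% of 120 mg = 26.4 mg.
Total = 105 + 26.4 = 131.4 mg.

130 mg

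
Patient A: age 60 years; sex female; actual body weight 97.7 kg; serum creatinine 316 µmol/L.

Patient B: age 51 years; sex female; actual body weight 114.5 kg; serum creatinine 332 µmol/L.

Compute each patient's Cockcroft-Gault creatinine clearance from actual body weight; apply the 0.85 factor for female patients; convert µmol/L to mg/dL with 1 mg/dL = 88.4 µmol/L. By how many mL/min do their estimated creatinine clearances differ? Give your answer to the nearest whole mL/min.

6 mL/min

Patient A: SCr = 316 / 88.4 = 3.575 mg/dL
Patient A: CrCl = (140 − 60) × 97.7 / (72 × 3.575) × 0.85 = 7816.0 / 257.40 × 0.85 ≈ 25.8 mL/min
Patient B: SCr = 332 / 88.4 = 3.756 mg/dL
Patient B: CrCl = (140 − 51) × 114.5 / (72 × 3.756) × 0.85 = 10190.5 / 270.43 × 0.85 ≈ 32.0 mL/min
|25.8 − 32.0| = 6.2 mL/min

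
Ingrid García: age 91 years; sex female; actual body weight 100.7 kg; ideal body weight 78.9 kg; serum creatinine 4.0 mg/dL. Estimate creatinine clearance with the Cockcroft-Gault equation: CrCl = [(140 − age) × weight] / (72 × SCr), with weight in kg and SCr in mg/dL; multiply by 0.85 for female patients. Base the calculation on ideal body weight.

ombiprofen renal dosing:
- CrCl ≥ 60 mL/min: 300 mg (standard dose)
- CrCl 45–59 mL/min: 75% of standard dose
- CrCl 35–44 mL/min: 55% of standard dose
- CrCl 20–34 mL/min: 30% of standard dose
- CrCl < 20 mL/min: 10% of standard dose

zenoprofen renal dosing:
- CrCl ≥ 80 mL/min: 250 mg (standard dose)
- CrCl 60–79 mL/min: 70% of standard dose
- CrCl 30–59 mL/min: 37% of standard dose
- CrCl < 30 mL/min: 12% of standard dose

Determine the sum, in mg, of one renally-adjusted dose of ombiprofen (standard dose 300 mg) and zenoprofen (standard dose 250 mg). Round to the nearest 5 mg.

60 mg

CrCl = (140 − 91) × 78.9 / (72 × 4) × 0.85 = 3866.1 / 288.00 × 0.85 ≈ 11.4 mL/min
CrCl ≈ 11 mL/min.
ombiprofen: < 20 mL/min → 10% of 300 mg = 30 mg.
zenoprofen: < 30 mL/min → 12% of 250 mg = 30 mg.
Total = 30 + 30 = 60 mg.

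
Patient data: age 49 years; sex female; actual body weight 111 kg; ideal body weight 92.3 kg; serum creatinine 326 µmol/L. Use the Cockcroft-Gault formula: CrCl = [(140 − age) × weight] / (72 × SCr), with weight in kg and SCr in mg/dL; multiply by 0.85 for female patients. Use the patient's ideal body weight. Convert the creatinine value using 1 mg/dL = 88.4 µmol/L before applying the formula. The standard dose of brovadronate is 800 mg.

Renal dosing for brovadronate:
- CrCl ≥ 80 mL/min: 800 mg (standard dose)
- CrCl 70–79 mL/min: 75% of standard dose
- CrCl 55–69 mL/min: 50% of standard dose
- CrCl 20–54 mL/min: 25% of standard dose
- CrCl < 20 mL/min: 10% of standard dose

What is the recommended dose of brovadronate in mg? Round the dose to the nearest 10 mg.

SCr = 326 / 88.4 = 3.688 mg/dL
CrCl = (140 − 49) × 92.3 / (72 × 3.688) × 0.85 = 8399.3 / 265.54 × 0.85 ≈ 26.9 mL/min
CrCl ≈ 27 mL/min → bracket 20–54 mL/min.
25% of 800 mg = 200 mg

200 mg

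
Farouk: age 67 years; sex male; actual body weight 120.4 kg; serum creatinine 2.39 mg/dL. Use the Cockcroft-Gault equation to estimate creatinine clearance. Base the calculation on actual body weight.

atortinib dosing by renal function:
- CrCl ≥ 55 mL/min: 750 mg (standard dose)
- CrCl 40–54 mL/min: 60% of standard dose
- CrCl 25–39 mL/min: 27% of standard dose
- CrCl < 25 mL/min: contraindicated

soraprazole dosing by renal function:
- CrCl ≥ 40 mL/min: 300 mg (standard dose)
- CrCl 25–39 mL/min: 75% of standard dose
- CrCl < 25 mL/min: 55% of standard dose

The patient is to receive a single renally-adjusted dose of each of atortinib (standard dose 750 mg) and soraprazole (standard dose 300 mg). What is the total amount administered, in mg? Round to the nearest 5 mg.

750 mg

CrCl = (140 − 67) × 120.4 / (72 × 2.39) = 8789.2 / 172.08 ≈ 51.1 mL/min
CrCl ≈ 51 mL/min.
atortinib: 40–54 mL/min → 60% of 750 mg = 450 mg.
soraprazole: ≥ 40 mL/min → 100% of 300 mg = 300 mg.
Total = 450 + 300 = 750 mg.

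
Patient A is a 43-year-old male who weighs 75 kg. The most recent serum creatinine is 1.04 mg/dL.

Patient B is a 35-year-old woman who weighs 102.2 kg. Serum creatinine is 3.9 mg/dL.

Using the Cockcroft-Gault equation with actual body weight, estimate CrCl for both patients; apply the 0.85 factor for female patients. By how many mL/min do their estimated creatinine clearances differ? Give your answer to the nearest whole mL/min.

Patient A: CrCl = (140 − 43) × 75 / (72 × 1.04) = 7275.0 / 74.88 ≈ 97.2 mL/min
Patient B: CrCl = (140 − 35) × 102.2 / (72 × 3.9) × 0.85 = 10731.0 / 280.80 × 0.85 ≈ 32.5 mL/min
|97.2 − 32.5| = 64.7 mL/min

65 mL/min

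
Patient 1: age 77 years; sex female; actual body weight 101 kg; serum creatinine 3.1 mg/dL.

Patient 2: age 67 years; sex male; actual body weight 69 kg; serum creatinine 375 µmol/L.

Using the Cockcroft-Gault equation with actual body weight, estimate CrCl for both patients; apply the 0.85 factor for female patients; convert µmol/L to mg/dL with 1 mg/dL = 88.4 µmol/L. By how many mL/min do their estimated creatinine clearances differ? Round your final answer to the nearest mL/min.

8 mL/min

Patient 1: CrCl = (140 − 77) × 101 / (72 × 3.1) × 0.85 = 6363.0 / 223.20 × 0.85 ≈ 24.2 mL/min
Patient 2: SCr = 375 / 88.4 = 4.242 mg/dL
Patient 2: CrCl = (140 − 67) × 69 / (72 × 4.242) = 5037.0 / 305.42 ≈ 16.5 mL/min
|24.2 − 16.5| = 7.7 mL/min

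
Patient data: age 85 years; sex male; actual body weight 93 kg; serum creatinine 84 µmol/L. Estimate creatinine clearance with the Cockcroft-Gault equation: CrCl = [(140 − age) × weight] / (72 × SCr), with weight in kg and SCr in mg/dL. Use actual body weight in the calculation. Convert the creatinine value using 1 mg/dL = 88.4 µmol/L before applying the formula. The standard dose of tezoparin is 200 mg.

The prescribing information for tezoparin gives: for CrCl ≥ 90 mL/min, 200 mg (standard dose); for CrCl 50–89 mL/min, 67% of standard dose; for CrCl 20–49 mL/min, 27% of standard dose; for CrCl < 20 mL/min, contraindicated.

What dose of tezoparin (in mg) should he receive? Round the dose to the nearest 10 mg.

SCr = 84 / 88.4 = 0.95 mg/dL
CrCl = (140 − 85) × 93 / (72 × 0.95) = 5115.0 / 68.40 ≈ 74.8 mL/min
CrCl ≈ 75 mL/min → bracket 50–89 mL/min.
67% of 200 mg = 134 mg → 130 mg

130 mg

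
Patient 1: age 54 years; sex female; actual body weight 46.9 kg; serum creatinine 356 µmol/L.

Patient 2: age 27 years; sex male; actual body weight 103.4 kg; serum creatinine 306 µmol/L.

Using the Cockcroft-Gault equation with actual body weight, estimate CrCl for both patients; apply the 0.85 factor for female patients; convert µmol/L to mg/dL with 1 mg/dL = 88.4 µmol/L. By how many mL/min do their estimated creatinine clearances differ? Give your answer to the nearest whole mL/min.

35 mL/min

Patient 1: SCr = 356 / 88.4 = 4.027 mg/dL
Patient 1: CrCl = (140 − 54) × 46.9 / (72 × 4.027) × 0.85 = 4033.4 / 289.94 × 0.85 ≈ 11.8 mL/min
Patient 2: SCr = 306 / 88.4 = 3.462 mg/dL
Patient 2: CrCl = (140 − 27) × 103.4 / (72 × 3.462) = 11684.2 / 249.26 ≈ 46.9 mL/min
|11.8 − 46.9| = 35.1 mL/min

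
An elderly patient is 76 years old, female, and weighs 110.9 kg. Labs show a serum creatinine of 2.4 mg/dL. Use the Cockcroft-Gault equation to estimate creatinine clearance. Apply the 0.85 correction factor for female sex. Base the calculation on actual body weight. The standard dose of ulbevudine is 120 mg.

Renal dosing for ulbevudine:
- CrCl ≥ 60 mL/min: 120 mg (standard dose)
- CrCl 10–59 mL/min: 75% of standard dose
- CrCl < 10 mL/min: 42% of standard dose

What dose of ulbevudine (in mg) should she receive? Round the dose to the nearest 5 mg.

CrCl = (140 − 76) × 110.9 / (72 × 2.4) × 0.85 = 7097.6 / 172.80 × 0.85 ≈ 34.9 mL/min
CrCl ≈ 35 mL/min → bracket 10–59 mL/min.
75% of 120 mg = 90 mg

90 mg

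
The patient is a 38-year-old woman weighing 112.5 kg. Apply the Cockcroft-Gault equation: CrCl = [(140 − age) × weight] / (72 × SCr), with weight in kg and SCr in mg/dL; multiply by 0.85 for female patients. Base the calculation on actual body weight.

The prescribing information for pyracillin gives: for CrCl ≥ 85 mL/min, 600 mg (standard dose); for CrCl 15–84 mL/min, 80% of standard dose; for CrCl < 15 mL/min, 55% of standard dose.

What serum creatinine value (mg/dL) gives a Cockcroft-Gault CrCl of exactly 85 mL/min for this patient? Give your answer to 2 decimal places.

1.59 mg/dL

Standard dose requires CrCl ≥ 85 mL/min.
Set (140 − 38) × 112.5 × 0.85 / (72 × SCr) = 85
SCr = (140 − 38) × 112.5 × 0.85 / (72 × 85) = 1.594 mg/dL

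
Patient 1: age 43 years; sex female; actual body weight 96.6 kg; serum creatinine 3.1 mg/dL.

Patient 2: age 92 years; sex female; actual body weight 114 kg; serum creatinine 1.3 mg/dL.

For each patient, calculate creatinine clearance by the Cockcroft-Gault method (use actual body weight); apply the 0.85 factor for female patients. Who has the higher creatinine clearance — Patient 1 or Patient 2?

Patient 1: CrCl = (140 − 43) × 96.6 / (72 × 3.1) × 0.85 = 9370.2 / 223.20 × 0.85 ≈ 35.7 mL/min
Patient 2: CrCl = (140 − 92) × 114 / (72 × 1.3) × 0.85 = 5472.0 / 93.60 × 0.85 ≈ 49.7 mL/min
35.7 vs 49.7 mL/min → Patient 2 is higher.

Patient 2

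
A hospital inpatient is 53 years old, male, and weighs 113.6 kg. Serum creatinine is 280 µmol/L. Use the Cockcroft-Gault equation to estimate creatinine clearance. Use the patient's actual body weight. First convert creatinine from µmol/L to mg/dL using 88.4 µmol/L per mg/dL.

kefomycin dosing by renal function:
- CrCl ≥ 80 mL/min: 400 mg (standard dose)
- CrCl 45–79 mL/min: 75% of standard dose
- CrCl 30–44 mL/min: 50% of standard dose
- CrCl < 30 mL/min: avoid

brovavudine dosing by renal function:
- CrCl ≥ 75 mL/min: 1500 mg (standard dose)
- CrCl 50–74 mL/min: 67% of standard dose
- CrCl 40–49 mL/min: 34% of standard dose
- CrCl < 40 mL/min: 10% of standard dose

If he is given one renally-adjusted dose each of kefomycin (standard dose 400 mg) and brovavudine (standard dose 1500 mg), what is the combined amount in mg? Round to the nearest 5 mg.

SCr = 280 / 88.4 = 3.167 mg/dL
CrCl = (140 − 53) × 113.6 / (72 × 3.167) = 9883.2 / 228.02 ≈ 43.3 mL/min
CrCl ≈ 43 mL/min.
kefomycin: 30–44 mL/min → 50% of 400 mg = 200 mg.
brovavudine: 40–49 mL/min → 34% of 1500 mg = 510 mg.
Total = 200 + 510 = 710 mg.

710 mg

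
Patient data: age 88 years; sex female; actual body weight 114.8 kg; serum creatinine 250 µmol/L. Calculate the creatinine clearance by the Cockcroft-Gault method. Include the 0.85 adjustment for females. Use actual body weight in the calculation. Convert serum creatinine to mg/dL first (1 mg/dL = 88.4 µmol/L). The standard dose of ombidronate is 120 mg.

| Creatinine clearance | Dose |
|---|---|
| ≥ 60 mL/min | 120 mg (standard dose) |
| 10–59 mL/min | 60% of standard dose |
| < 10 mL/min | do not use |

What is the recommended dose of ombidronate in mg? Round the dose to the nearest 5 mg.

SCr = 250 / 88.4 = 2.828 mg/dL
CrCl = (140 − 88) × 114.8 / (72 × 2.828) × 0.85 = 5969.6 / 203.62 × 0.85 ≈ 24.9 mL/min
CrCl ≈ 25 mL/min → bracket 10–59 mL/min.
60% of 120 mg = 72 mg → 70 mg

70 mg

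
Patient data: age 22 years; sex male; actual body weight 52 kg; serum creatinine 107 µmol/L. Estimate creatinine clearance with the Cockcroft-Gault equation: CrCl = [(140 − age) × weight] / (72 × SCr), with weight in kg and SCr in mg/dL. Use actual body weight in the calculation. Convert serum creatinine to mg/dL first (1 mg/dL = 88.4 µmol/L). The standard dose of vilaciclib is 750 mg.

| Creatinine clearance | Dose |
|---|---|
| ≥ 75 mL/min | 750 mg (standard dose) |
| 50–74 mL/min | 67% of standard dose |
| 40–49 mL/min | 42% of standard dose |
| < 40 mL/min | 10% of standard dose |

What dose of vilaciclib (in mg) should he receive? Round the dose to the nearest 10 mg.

SCr = 107 / 88.4 = 1.21 mg/dL
CrCl = (140 − 22) × 52 / (72 × 1.21) = 6136.0 / 87.12 ≈ 70.4 mL/min
CrCl ≈ 70 mL/min → bracket 50–74 mL/min.
67% of 750 mg = 502.5 mg → 500 mg

500 mg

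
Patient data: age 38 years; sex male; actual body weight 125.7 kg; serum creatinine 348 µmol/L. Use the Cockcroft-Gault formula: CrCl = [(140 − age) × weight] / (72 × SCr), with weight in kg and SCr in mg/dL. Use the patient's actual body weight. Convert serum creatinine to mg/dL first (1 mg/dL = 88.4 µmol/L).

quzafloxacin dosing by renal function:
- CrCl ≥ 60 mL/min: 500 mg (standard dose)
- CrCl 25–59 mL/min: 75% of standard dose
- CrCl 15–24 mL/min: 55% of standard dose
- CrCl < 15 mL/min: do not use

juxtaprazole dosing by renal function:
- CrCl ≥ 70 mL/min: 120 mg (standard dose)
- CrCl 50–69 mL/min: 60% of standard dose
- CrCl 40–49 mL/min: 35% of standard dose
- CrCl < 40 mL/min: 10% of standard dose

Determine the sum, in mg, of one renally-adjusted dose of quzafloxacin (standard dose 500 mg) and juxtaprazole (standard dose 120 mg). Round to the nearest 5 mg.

SCr = 348 / 88.4 = 3.937 mg/dL
CrCl = (140 − 38) × 125.7 / (72 × 3.937) = 12821.4 / 283.46 ≈ 45.2 mL/min
CrCl ≈ 45 mL/min.
quzafloxacin: 25–59 mL/min → 75% of 500 mg = 375 mg.
juxtaprazole: 40–49 mL/min → 35% of 120 mg = 42 mg.
Total = 375 + 42 = 417 mg.

415 mg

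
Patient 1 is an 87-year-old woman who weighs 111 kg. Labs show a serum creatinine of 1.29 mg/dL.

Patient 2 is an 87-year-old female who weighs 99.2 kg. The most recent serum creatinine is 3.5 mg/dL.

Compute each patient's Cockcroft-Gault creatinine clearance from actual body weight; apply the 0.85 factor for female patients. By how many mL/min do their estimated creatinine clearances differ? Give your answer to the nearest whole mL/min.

36 mL/min

Patient 1: CrCl = (140 − 87) × 111 / (72 × 1.29) × 0.85 = 5883.0 / 92.88 × 0.85 ≈ 53.8 mL/min
Patient 2: CrCl = (140 − 87) × 99.2 / (72 × 3.5) × 0.85 = 5257.6 / 252.00 × 0.85 ≈ 17.7 mL/min
|53.8 − 17.7| = 36.1 mL/min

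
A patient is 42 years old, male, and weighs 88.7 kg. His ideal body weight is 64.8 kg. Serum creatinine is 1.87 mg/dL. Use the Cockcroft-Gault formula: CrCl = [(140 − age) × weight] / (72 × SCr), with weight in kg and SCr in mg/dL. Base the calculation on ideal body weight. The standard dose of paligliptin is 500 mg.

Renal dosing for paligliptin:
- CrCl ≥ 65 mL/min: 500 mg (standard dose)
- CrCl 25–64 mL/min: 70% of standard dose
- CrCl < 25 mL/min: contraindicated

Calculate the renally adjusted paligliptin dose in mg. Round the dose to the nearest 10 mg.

CrCl = (140 − 42) × 64.8 / (72 × 1.87) = 6350.4 / 134.64 ≈ 47.2 mL/min
CrCl ≈ 47 mL/min → bracket 25–64 mL/min.
70% of 500 mg = 350 mg

350 mg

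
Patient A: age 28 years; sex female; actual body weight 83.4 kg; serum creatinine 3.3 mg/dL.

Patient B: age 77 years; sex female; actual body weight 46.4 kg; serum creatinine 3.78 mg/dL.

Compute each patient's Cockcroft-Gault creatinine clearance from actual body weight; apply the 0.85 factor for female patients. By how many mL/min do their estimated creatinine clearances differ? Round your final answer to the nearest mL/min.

24 mL/min

Patient A: CrCl = (140 − 28) × 83.4 / (72 × 3.3) × 0.85 = 9340.8 / 237.60 × 0.85 ≈ 33.4 mL/min
Patient B: CrCl = (140 − 77) × 46.4 / (72 × 3.78) × 0.85 = 2923.2 / 272.16 × 0.85 ≈ 9.1 mL/min
|33.4 − 9.1| = 24.3 mL/min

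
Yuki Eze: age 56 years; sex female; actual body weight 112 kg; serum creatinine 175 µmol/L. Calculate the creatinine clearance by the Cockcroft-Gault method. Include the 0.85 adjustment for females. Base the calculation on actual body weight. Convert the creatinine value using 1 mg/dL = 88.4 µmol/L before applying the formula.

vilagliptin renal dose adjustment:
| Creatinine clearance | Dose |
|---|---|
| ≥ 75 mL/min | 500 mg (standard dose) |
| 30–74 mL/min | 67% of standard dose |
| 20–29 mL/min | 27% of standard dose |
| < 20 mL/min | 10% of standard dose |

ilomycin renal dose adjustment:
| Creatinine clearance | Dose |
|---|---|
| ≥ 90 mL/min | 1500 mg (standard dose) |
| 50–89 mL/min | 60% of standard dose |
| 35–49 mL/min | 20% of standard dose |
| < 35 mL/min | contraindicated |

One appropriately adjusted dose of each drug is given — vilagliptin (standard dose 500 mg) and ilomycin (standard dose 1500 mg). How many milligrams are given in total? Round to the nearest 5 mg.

SCr = 175 / 88.4 = 1.98 mg/dL
CrCl = (140 − 56) × 112 / (72 × 1.98) × 0.85 = 9408.0 / 142.56 × 0.85 ≈ 56.1 mL/min
CrCl ≈ 56 mL/min.
vilagliptin: 30–74 mL/min → 67% of 500 mg = 335 mg.
ilomycin: 50–89 mL/min → 60% of 1500 mg = 900 mg.
Total = 335 + 900 = 1235 mg.

1235 mg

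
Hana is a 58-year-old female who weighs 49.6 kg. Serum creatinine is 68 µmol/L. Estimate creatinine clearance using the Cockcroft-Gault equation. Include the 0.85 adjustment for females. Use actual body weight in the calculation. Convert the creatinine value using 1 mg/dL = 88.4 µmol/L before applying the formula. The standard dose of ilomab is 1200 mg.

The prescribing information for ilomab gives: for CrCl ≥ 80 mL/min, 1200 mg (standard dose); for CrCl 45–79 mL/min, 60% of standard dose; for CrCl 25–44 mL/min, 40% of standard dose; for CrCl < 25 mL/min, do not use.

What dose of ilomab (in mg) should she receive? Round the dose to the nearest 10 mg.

SCr = 68 / 88.4 = 0.769 mg/dL
CrCl = (140 − 58) × 49.6 / (72 × 0.769) × 0.85 = 4067.2 / 55.37 × 0.85 ≈ 62.4 mL/min
CrCl ≈ 62 mL/min → bracket 45–79 mL/min.
60% of 1200 mg = 720 mg

720 mg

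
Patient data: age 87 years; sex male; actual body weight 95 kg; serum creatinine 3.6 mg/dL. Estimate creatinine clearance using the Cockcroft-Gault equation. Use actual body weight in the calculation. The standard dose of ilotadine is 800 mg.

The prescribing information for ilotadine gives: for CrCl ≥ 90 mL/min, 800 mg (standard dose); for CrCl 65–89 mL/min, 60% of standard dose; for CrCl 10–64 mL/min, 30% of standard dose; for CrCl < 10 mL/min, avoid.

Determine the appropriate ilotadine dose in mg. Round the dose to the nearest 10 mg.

240 mg

CrCl = (140 − 87) × 95 / (72 × 3.6) = 5035.0 / 259.20 ≈ 19.4 mL/min
CrCl ≈ 19 mL/min → bracket 10–64 mL/min.
30% of 800 mg = 240 mg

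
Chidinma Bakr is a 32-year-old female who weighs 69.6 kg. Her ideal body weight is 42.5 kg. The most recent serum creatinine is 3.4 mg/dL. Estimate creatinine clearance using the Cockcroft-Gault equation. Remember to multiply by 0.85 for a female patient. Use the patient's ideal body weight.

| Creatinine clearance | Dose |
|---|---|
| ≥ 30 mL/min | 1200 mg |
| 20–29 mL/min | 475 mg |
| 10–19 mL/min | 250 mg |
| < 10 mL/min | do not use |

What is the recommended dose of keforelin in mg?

CrCl = (140 − 32) × 42.5 / (72 × 3.4) × 0.85 = 4590.0 / 244.80 × 0.85 ≈ 15.9 mL/min
CrCl ≈ 16 mL/min → bracket 10–19 mL/min.
Dose for this bracket: 250 mg.

250 mg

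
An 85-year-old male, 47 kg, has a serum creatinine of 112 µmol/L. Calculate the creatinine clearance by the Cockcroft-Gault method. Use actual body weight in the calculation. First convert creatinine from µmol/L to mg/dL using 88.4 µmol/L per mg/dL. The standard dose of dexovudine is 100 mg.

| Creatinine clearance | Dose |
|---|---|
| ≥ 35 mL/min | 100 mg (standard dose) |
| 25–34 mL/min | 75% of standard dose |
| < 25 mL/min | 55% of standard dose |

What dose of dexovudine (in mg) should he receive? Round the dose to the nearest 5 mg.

75 mg

SCr = 112 / 88.4 = 1.267 mg/dL
CrCl = (140 − 85) × 47 / (72 × 1.267) = 2585.0 / 91.22 ≈ 28.3 mL/min
CrCl ≈ 28 mL/min → bracket 25–34 mL/min.
75% of 100 mg = 75 mg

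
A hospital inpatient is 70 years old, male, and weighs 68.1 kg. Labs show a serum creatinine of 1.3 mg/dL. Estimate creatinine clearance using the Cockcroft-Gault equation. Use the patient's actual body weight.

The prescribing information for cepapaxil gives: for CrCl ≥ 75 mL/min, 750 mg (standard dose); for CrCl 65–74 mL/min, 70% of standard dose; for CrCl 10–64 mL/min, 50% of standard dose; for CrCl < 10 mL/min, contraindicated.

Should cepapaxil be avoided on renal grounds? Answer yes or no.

no

CrCl = (140 − 70) × 68.1 / (72 × 1.3) = 4767.0 / 93.60 ≈ 50.9 mL/min
CrCl ≈ 51 mL/min, which is ≥ 10 mL/min.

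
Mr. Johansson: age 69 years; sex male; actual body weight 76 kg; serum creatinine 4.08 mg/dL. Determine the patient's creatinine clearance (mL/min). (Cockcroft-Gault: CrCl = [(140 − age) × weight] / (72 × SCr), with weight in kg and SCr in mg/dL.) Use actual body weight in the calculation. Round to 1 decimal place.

CrCl = (140 − 69) × 76 / (72 × 4.08) = 5396.0 / 293.76 ≈ 18.4 mL/min

18.4 mL/min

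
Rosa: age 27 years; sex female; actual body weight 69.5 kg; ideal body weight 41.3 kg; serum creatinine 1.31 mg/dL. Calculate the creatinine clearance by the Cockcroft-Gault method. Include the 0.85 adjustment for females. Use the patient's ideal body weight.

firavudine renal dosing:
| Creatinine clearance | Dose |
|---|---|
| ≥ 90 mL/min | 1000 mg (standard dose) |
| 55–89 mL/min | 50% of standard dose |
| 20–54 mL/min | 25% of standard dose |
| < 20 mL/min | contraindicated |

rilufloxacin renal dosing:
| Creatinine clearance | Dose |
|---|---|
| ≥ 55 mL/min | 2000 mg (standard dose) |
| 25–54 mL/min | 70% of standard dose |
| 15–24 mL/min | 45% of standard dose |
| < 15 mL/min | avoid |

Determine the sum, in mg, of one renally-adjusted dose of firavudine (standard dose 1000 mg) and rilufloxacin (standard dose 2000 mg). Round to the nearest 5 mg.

CrCl = (140 − 27) × 41.3 / (72 × 1.31) × 0.85 = 4666.9 / 94.32 × 0.85 ≈ 42.1 mL/min
CrCl ≈ 42 mL/min.
firavudine: 20–54 mL/min → 25% of 1000 mg = 250 mg.
rilufloxacin: 25–54 mL/min → 70% of 2000 mg = 1400 mg.
Total = 250 + 1400 = 1650 mg.

1650 mg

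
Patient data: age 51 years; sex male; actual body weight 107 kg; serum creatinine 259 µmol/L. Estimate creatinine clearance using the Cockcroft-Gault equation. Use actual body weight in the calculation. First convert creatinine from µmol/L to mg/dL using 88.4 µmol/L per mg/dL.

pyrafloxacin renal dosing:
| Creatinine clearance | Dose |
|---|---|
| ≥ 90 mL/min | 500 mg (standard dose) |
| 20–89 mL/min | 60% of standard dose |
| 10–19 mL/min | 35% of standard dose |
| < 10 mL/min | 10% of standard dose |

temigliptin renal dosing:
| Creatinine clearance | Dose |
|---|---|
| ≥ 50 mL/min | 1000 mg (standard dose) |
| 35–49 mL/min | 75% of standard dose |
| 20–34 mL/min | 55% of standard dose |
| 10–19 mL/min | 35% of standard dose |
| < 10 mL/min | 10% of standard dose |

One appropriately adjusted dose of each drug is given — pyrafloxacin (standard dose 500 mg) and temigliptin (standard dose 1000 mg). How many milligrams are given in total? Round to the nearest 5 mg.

SCr = 259 / 88.4 = 2.93 mg/dL
CrCl = (140 − 51) × 107 / (72 × 2.93) = 9523.0 / 210.96 ≈ 45.1 mL/min
CrCl ≈ 45 mL/min.
pyrafloxacin: 20–89 mL/min → 60% of 500 mg = 300 mg.
temigliptin: 35–49 mL/min → 75% of 1000 mg = 750 mg.
Total = 300 + 750 = 1050 mg.

1050 mg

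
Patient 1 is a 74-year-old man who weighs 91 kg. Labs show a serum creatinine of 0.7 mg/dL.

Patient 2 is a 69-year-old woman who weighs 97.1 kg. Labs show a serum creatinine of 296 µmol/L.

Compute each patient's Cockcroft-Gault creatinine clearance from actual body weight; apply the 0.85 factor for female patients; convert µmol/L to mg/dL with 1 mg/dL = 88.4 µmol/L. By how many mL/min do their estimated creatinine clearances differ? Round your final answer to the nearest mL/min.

95 mL/min

Patient 1: CrCl = (140 − 74) × 91 / (72 × 0.7) = 6006.0 / 50.40 ≈ 119.2 mL/min
Patient 2: SCr = 296 / 88.4 = 3.348 mg/dL
Patient 2: CrCl = (140 − 69) × 97.1 / (72 × 3.348) × 0.85 = 6894.1 / 241.06 × 0.85 ≈ 24.3 mL/min
|119.2 − 24.3| = 94.9 mL/min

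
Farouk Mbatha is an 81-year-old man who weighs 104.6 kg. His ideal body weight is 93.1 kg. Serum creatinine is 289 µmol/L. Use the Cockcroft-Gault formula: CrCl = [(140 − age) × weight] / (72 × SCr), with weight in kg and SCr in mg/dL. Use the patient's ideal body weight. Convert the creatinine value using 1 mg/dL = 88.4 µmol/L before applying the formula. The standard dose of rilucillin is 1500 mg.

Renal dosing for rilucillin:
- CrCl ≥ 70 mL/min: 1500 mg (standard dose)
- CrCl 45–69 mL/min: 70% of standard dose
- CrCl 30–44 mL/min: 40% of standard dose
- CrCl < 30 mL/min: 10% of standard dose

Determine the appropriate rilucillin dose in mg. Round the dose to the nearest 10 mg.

150 mg

SCr = 289 / 88.4 = 3.269 mg/dL
CrCl = (140 − 81) × 93.1 / (72 × 3.269) = 5492.9 / 235.37 ≈ 23.3 mL/min
CrCl ≈ 23 mL/min → bracket < 30 mL/min.
10% of 1500 mg = 150 mg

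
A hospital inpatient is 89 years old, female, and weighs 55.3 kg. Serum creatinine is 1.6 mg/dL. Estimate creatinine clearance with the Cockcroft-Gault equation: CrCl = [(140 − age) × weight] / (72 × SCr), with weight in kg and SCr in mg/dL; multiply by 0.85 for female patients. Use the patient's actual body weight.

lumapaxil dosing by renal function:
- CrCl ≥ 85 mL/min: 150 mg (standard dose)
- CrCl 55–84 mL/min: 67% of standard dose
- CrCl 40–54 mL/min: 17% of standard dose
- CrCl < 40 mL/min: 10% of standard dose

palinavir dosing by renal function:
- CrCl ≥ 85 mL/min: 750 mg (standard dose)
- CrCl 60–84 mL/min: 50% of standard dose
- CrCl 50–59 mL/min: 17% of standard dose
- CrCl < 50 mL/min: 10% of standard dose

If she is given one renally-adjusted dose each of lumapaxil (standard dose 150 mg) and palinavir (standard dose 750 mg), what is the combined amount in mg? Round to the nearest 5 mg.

CrCl = (140 − 89) × 55.3 / (72 × 1.6) × 0.85 = 2820.3 / 115.20 × 0.85 ≈ 20.8 mL/min
CrCl ≈ 21 mL/min.
lumapaxil: < 40 mL/min → 10% of 150 mg = 15 mg.
palinavir: < 50 mL/min → 10% of 750 mg = 75 mg.
Total = 15 + 75 = 90 mg.

90 mg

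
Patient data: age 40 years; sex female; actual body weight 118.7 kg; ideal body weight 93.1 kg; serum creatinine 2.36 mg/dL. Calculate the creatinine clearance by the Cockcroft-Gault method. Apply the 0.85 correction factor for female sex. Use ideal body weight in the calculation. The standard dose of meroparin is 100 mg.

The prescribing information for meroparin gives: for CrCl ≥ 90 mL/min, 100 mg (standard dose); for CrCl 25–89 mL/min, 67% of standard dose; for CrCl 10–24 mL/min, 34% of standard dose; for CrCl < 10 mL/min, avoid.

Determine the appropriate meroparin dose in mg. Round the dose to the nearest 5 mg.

65 mg

CrCl = (140 − 40) × 93.1 / (72 × 2.36) × 0.85 = 9310.0 / 169.92 × 0.85 ≈ 46.6 mL/min
CrCl ≈ 47 mL/min → bracket 25–89 mL/min.
67% of 100 mg = 67 mg → 65 mg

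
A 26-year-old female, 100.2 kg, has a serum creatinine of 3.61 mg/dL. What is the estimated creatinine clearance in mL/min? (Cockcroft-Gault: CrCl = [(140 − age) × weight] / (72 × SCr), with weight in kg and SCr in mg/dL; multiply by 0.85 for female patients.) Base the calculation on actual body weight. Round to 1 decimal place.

37.4 mL/min

CrCl = (140 − 26) × 100.2 / (72 × 3.61) × 0.85 = 11422.8 / 259.92 × 0.85 ≈ 37.4 mL/min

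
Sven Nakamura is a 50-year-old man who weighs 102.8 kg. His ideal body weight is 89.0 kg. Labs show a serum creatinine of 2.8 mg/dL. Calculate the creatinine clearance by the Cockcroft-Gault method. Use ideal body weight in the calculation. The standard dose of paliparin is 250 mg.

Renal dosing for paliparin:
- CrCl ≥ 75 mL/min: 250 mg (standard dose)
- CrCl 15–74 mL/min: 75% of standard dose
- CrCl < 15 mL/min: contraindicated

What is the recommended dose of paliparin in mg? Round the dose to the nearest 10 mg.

190 mg

CrCl = (140 − 50) × 89 / (72 × 2.8) = 8010.0 / 201.60 ≈ 39.7 mL/min
CrCl ≈ 40 mL/min → bracket 15–74 mL/min.
75% of 250 mg = 187.5 mg → 190 mg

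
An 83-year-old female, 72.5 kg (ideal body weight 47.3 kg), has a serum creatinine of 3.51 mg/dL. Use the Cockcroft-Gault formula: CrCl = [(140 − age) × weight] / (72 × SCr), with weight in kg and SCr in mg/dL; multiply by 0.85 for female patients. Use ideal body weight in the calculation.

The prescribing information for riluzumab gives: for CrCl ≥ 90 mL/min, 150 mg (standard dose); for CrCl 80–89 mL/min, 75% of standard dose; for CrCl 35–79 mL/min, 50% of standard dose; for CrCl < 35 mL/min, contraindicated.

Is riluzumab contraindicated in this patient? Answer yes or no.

CrCl = (140 − 83) × 47.3 / (72 × 3.51) × 0.85 = 2696.1 / 252.72 × 0.85 ≈ 9.1 mL/min
CrCl ≈ 9 mL/min, which is < 35 mL/min.

yes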